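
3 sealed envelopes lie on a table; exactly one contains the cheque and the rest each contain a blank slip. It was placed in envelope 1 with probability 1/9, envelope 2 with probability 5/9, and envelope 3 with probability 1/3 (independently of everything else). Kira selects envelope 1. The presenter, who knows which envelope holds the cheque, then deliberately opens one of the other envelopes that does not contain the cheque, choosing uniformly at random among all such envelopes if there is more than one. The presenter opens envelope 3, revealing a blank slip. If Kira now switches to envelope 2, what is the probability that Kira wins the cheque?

10/11

Apply Bayes' rule, conditioning on where the cheque actually is.
If it is in envelope 1 (prior 1/9): the presenter has 2 equally likely choices, so probability 1/2; weight (1/9)·(1/2) = 1/18.
If it is in envelope 2 (prior 5/9): the presenter has no choice, probability 1; weight (5/9)·1 = 5/9.
If it is in envelope 3 (prior 1/3): the presenter opened envelope 3, so this case is ruled out; weight (1/3)·0 = 0.
The weights sum to 11/18.
So P(the cheque in envelope 2 | the presenter opened envelope 3) = (5/9) / (11/18) = 10/11.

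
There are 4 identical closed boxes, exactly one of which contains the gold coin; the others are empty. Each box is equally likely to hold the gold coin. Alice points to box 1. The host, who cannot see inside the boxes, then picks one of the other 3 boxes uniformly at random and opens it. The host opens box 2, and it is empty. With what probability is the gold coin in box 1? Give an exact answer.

Consider each possible location of the gold coin in turn.
If it is in any of boxes 1, 3, and 4 (prior 1/4 each): the host picks box 2 with probability 1/3 regardless, and it is not the prize; weight (1/4)·(1/3) = 1/12 each.
If it is in box 2 (prior 1/4): the host opened box 2, so this case is ruled out; weight (1/4)·0 = 0.
The weights sum to 1/4.
So P(the gold coin in box 1 | the host opened box 2) = (1/12) / (1/4) = 1/3.

1/3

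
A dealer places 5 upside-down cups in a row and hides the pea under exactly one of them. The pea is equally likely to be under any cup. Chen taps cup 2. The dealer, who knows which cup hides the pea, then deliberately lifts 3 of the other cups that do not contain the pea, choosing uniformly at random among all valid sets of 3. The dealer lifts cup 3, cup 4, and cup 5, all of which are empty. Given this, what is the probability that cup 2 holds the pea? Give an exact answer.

1/5

Apply Bayes' rule, conditioning on where the pea actually is.
If it is under cup 1 (prior 1/5): the dealer has no choice, probability 1; weight (1/5)·1 = 1/5.
If it is under cup 2 (prior 1/5): the dealer has 4 equally likely choices, so probability 1/4; weight (1/5)·(1/4) = 1/20.
If it is under any of cups 3, 4, and 5 (prior 1/5 each): that cup was opened and seen not to hold the prize — ruled out; weight (1/5)·0 = 0 each.
The weights sum to 1/4.
So P(the pea under cup 2 | the dealer opened cup 3, cup 4, and cup 5) = (1/20) / (1/4) = 1/5.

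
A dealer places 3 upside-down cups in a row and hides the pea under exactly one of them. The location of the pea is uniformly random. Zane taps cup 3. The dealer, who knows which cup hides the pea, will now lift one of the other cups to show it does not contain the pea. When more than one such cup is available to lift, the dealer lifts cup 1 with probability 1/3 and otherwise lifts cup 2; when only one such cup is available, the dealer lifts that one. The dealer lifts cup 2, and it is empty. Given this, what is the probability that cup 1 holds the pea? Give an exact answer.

Apply Bayes' rule, conditioning on where the pea actually is.
If it is under cup 1 (prior 1/3): only cup 2 is available, probability 1; weight (1/3)·1 = 1/3.
If it is under cup 2 (prior 1/3): the dealer opened cup 2, so this case is ruled out; weight (1/3)·0 = 0.
If it is under cup 3 (prior 1/3): cup 1 is available but not opened, probability 2/3; weight (1/3)·(2/3) = 2/9.
The weights sum to 5/9.
So P(the pea under cup 1 | the dealer opened cup 2) = (1/3) / (5/9) = 3/5.

3/5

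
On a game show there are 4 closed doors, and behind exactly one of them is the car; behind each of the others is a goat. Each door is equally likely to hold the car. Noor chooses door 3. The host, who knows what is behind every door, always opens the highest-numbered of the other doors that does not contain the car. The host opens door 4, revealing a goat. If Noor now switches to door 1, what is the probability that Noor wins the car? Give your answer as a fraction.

1/3

Consider each possible location of the car in turn.
If it is behind any of doors 1, 2, and 3 (prior 1/4 each): door 4 is the highest-numbered option available, probability 1; weight (1/4)·1 = 1/4 each.
If it is behind door 4 (prior 1/4): the host opened door 4, so this case is ruled out; weight (1/4)·0 = 0.
The weights sum to 3/4.
So P(the car behind door 1 | the host opened door 4) = (1/4) / (3/4) = 1/3.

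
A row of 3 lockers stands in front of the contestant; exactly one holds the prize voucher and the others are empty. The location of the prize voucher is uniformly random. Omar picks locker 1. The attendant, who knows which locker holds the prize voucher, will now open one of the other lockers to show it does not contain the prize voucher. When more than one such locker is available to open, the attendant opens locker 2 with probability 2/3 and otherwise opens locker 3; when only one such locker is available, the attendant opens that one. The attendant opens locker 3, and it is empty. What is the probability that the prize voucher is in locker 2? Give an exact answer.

Apply Bayes' rule, conditioning on where the prize voucher actually is.
If it is in locker 1 (prior 1/3): locker 2 is available but not opened, probability 1/3; weight (1/3)·(1/3) = 1/9.
If it is in locker 2 (prior 1/3): only locker 3 is available, probability 1; weight (1/3)·1 = 1/3.
If it is in locker 3 (prior 1/3): the attendant opened locker 3, so this case is ruled out; weight (1/3)·0 = 0.
The weights sum to 4/9.
So P(the prize voucher in locker 2 | the attendant opened locker 3) = (1/3) / (4/9) = 3/4.

3/4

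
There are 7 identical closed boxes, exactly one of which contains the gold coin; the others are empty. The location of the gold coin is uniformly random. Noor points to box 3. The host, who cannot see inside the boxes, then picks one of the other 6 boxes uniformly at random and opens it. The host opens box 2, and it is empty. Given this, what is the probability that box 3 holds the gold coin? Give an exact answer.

1/6

Apply Bayes' rule, conditioning on where the gold coin actually is.
If it is in any of boxes 1, 3, 4, 5, 6, and 7 (prior 1/7 each): the host picks box 2 with probability 1/6 regardless, and it is not the prize; weight (1/7)·(1/6) = 1/42 each.
If it is in box 2 (prior 1/7): the host opened box 2, so this case is ruled out; weight (1/7)·0 = 0.
The weights sum to 1/7.
So P(the gold coin in box 3 | the host opened box 2) = (1/42) / (1/7) = 1/6.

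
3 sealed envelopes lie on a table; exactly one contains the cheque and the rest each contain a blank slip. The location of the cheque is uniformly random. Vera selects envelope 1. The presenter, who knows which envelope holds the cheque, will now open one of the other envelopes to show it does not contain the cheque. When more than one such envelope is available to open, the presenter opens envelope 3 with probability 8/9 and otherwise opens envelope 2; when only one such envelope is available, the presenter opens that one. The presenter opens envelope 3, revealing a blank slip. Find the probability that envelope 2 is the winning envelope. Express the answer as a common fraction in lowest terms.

Condition on the true location of the cheque.
If it is in envelope 1 (prior 1/3): envelope 3 is available, opened with probability 8/9; weight (1/3)·(8/9) = 8/27.
If it is in envelope 2 (prior 1/3): only envelope 3 is available, probability 1; weight (1/3)·1 = 1/3.
If it is in envelope 3 (prior 1/3): the presenter opened envelope 3, so this case is ruled out; weight (1/3)·0 = 0.
The weights sum to 17/27.
So P(the cheque in envelope 2 | the presenter opened envelope 3) = (1/3) / (17/27) = 9/17.

9/17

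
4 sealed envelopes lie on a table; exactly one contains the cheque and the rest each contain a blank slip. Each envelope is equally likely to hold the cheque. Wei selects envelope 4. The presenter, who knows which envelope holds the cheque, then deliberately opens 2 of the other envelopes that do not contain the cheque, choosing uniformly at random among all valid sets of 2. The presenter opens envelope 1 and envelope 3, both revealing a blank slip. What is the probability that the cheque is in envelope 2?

Apply Bayes' rule, conditioning on where the cheque actually is.
If it is in either of envelopes 1 and 3 (prior 1/4 each): that envelope was opened and seen not to hold the prize — ruled out; weight (1/4)·0 = 0 each.
If it is in envelope 2 (prior 1/4): the presenter has no choice, probability 1; weight (1/4)·1 = 1/4.
If it is in envelope 4 (prior 1/4): the presenter has 3 equally likely choices, so probability 1/3; weight (1/4)·(1/3) = 1/12.
The weights sum to 1/3.
So P(the cheque in envelope 2 | the presenter opened envelope 1 and envelope 3) = (1/4) / (1/3) = 3/4.

3/4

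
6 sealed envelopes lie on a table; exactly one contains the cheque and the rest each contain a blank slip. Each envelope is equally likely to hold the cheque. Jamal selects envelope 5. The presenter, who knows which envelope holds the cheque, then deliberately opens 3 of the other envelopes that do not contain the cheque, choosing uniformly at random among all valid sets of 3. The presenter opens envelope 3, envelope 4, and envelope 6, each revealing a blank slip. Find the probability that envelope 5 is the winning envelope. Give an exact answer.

Consider each possible location of the cheque in turn.
If it is in either of envelopes 1 and 2 (prior 1/6 each): the presenter has 4 equally likely choices, so probability 1/4; weight (1/6)·(1/4) = 1/24 each.
If it is in any of envelopes 3, 4, and 6 (prior 1/6 each): that envelope was opened and seen not to hold the prize — ruled out; weight (1/6)·0 = 0 each.
If it is in envelope 5 (prior 1/6): the presenter has 10 equally likely choices, so probability 1/10; weight (1/6)·(1/10) = 1/60.
The weights sum to 1/10.
So P(the cheque in envelope 5 | the presenter opened envelope 3, envelope 4, and envelope 6) = (1/60) / (1/10) = 1/6.

1/6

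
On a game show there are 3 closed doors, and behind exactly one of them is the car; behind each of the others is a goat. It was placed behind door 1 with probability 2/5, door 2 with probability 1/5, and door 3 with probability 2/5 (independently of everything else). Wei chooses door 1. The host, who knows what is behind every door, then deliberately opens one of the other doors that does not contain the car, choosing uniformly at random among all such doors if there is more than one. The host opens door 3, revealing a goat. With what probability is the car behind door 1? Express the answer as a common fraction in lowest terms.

Condition on the true location of the car.
If it is behind door 1 (prior 2/5): the host has 2 equally likely choices, so probability 1/2; weight (2/5)·(1/2) = 1/5.
If it is behind door 2 (prior 1/5): the host has no choice, probability 1; weight (1/5)·1 = 1/5.
If it is behind door 3 (prior 2/5): the host opened door 3, so this case is ruled out; weight (2/5)·0 = 0.
The weights sum to 2/5.
So P(the car behind door 1 | the host opened door 3) = (1/5) / (2/5) = 1/2.

1/2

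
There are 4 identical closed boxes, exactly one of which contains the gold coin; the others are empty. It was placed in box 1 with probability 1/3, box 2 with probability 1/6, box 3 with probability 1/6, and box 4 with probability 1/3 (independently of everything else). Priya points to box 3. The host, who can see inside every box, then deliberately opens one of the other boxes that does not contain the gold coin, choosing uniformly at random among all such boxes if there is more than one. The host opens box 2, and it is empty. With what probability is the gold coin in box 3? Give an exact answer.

Apply Bayes' rule, conditioning on where the gold coin actually is.
If it is in either of boxes 1 and 4 (prior 1/3 each): the host has 2 equally likely choices, so probability 1/2; weight (1/3)·(1/2) = 1/6 each.
If it is in box 2 (prior 1/6): the host opened box 2, so this case is ruled out; weight (1/6)·0 = 0.
If it is in box 3 (prior 1/6): the host has 3 equally likely choices, so probability 1/3; weight (1/6)·(1/3) = 1/18.
The weights sum to 7/18.
So P(the gold coin in box 3 | the host opened box 2) = (1/18) / (7/18) = 1/7.

1/7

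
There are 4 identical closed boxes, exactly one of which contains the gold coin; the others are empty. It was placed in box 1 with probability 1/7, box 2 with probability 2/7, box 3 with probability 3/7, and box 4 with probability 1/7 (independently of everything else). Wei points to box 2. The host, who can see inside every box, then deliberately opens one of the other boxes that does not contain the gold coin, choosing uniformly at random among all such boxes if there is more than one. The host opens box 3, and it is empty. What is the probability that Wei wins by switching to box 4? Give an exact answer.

Consider each possible location of the gold coin in turn.
If it is in either of boxes 1 and 4 (prior 1/7 each): the host has 2 equally likely choices, so probability 1/2; weight (1/7)·(1/2) = 1/14 each.
If it is in box 2 (prior 2/7): the host has 3 equally likely choices, so probability 1/3; weight (2/7)·(1/3) = 2/21.
If it is in box 3 (prior 3/7): the host opened box 3, so this case is ruled out; weight (3/7)·0 = 0.
The weights sum to 5/21.
So P(the gold coin in box 4 | the host opened box 3) = (1/14) / (5/21) = 3/10.

3/10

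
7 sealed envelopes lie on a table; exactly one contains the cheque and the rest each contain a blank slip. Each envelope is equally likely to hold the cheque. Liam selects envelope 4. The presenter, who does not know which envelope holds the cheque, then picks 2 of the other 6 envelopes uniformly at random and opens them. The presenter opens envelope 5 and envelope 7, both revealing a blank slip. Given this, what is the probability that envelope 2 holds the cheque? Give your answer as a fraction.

1/5

Consider each possible location of the cheque in turn.
If it is in any of envelopes 1, 2, 3, 4, and 6 (prior 1/7 each): the presenter picks exactly this set with probability 1/15 regardless, and none is the prize; weight (1/7)·(1/15) = 1/105 each.
If it is in either of envelopes 5 and 7 (prior 1/7 each): that envelope was opened and seen not to hold the prize — ruled out; weight (1/7)·0 = 0 each.
The weights sum to 1/21.
So P(the cheque in envelope 2 | the presenter opened envelope 5 and envelope 7) = (1/105) / (1/21) = 1/5.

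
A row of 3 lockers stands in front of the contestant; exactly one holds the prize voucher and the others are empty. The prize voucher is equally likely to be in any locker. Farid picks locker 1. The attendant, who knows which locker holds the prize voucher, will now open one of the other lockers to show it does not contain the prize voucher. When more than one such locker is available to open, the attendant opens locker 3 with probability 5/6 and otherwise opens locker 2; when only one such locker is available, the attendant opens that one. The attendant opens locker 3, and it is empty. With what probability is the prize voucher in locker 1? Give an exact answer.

Apply Bayes' rule, conditioning on where the prize voucher actually is.
If it is in locker 1 (prior 1/3): locker 3 is available, opened with probability 5/6; weight (1/3)·(5/6) = 5/18.
If it is in locker 2 (prior 1/3): only locker 3 is available, probability 1; weight (1/3)·1 = 1/3.
If it is in locker 3 (prior 1/3): the attendant opened locker 3, so this case is ruled out; weight (1/3)·0 = 0.
The weights sum to 11/18.
So P(the prize voucher in locker 1 | the attendant opened locker 3) = (5/18) / (11/18) = 5/11.

5/11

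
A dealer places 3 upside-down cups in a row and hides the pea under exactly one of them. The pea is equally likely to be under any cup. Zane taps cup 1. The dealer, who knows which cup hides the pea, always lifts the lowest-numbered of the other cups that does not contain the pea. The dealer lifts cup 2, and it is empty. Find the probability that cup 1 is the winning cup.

1/2

Condition on the true location of the pea.
If it is under either of cups 1 and 3 (prior 1/3 each): cup 2 is the lowest-numbered option available, probability 1; weight (1/3)·1 = 1/3 each.
If it is under cup 2 (prior 1/3): the dealer opened cup 2, so this case is ruled out; weight (1/3)·0 = 0.
The weights sum to 2/3.
So P(the pea under cup 1 | the dealer opened cup 2) = (1/3) / (2/3) = 1/2.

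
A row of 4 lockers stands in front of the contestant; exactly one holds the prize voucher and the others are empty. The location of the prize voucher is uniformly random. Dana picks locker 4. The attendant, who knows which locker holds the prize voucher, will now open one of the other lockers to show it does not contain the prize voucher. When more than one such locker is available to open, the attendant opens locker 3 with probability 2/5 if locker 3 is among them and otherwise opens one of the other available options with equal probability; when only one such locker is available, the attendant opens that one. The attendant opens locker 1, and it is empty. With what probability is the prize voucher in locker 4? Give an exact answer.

3/14

Consider each possible location of the prize voucher in turn.
If it is in locker 1 (prior 1/4): the attendant opened locker 1, so this case is ruled out; weight (1/4)·0 = 0.
If it is in locker 2 (prior 1/4): locker 3 is available but not opened, probability 3/5; weight (1/4)·(3/5) = 3/20.
If it is in locker 3 (prior 1/4): locker 3 holds the prize so is unavailable; the attendant chooses uniformly among the 2 others, probability 1/2; weight (1/4)·(1/2) = 1/8.
If it is in locker 4 (prior 1/4): locker 3 is available but not opened; locker 1 gets probability (1 − 2/5)/2 = 3/10; weight (1/4)·(3/10) = 3/40.
The weights sum to 7/20.
So P(the prize voucher in locker 4 | the attendant opened locker 1) = (3/40) / (7/20) = 3/14.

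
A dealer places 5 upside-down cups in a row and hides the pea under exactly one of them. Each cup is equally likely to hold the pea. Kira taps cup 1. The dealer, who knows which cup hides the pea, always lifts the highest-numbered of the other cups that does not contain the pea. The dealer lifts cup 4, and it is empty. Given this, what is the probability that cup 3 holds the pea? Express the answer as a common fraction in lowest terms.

0

Condition on the true location of the pea.
If it is under any of cups 1, 2, and 3 (prior 1/5 each): the dealer would have opened cup 5 instead, probability 0; weight (1/5)·0 = 0 each.
If it is under cup 4 (prior 1/5): the dealer opened cup 4, so this case is ruled out; weight (1/5)·0 = 0.
If it is under cup 5 (prior 1/5): cup 4 is the highest-numbered option available, probability 1; weight (1/5)·1 = 1/5.
The weights sum to 1/5.
So P(the pea under cup 3 | the dealer opened cup 4) = 0 / (1/5) = 0.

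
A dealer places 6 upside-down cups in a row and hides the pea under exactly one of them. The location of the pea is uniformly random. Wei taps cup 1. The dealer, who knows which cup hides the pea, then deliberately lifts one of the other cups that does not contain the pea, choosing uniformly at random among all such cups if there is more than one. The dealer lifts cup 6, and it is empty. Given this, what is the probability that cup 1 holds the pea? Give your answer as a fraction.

1/6

Apply Bayes' rule, conditioning on where the pea actually is.
If it is under cup 1 (prior 1/6): the dealer has 5 equally likely choices, so probability 1/5; weight (1/6)·(1/5) = 1/30.
If it is under any of cups 2, 3, 4, and 5 (prior 1/6 each): the dealer has 4 equally likely choices, so probability 1/4; weight (1/6)·(1/4) = 1/24 each.
If it is under cup 6 (prior 1/6): the dealer opened cup 6, so this case is ruled out; weight (1/6)·0 = 0.
The weights sum to 1/5.
So P(the pea under cup 1 | the dealer opened cup 6) = (1/30) / (1/5) = 1/6.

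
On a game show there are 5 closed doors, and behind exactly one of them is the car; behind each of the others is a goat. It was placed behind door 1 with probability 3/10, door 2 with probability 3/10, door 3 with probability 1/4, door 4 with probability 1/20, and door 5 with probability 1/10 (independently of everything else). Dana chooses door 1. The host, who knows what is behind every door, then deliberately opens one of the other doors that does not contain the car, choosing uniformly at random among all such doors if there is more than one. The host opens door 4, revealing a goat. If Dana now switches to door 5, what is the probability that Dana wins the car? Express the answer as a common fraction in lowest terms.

Condition on the true location of the car.
If it is behind door 1 (prior 3/10): the host has 4 equally likely choices, so probability 1/4; weight (3/10)·(1/4) = 3/40.
If it is behind door 2 (prior 3/10): the host has 3 equally likely choices, so probability 1/3; weight (3/10)·(1/3) = 1/10.
If it is behind door 3 (prior 1/4): the host has 3 equally likely choices, so probability 1/3; weight (1/4)·(1/3) = 1/12.
If it is behind door 4 (prior 1/20): the host opened door 4, so this case is ruled out; weight (1/20)·0 = 0.
If it is behind door 5 (prior 1/10): the host has 3 equally likely choices, so probability 1/3; weight (1/10)·(1/3) = 1/30.
The weights sum to 7/24.
So P(the car behind door 5 | the host opened door 4) = (1/30) / (7/24) = 4/35.

4/35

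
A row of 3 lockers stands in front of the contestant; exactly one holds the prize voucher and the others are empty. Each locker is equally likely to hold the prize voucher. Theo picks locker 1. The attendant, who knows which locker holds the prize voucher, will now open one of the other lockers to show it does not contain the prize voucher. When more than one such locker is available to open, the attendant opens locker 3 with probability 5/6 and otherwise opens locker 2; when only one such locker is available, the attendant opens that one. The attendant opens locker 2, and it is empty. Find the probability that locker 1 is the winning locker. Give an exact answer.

Apply Bayes' rule, conditioning on where the prize voucher actually is.
If it is in locker 1 (prior 1/3): locker 3 is available but not opened, probability 1/6; weight (1/3)·(1/6) = 1/18.
If it is in locker 2 (prior 1/3): the attendant opened locker 2, so this case is ruled out; weight (1/3)·0 = 0.
If it is in locker 3 (prior 1/3): only locker 2 is available, probability 1; weight (1/3)·1 = 1/3.
The weights sum to 7/18.
So P(the prize voucher in locker 1 | the attendant opened locker 2) = (1/18) / (7/18) = 1/7.

1/7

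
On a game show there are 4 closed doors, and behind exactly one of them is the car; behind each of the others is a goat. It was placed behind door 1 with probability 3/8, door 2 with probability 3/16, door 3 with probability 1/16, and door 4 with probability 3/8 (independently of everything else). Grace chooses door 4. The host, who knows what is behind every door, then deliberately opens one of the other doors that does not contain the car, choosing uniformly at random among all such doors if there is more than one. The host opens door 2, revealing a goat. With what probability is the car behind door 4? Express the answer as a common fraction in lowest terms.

Apply Bayes' rule, conditioning on where the car actually is.
If it is behind door 1 (prior 3/8): the host has 2 equally likely choices, so probability 1/2; weight (3/8)·(1/2) = 3/16.
If it is behind door 2 (prior 3/16): the host opened door 2, so this case is ruled out; weight (3/16)·0 = 0.
If it is behind door 3 (prior 1/16): the host has 2 equally likely choices, so probability 1/2; weight (1/16)·(1/2) = 1/32.
If it is behind door 4 (prior 3/8): the host has 3 equally likely choices, so probability 1/3; weight (3/8)·(1/3) = 1/8.
The weights sum to 11/32.
So P(the car behind door 4 | the host opened door 2) = (1/8) / (11/32) = 4/11.

4/11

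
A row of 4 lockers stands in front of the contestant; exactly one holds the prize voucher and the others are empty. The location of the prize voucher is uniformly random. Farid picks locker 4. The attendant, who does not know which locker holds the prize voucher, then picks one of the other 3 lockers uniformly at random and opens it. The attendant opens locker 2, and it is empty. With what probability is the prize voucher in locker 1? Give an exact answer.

Because the attendant chose which locker to open without knowing where the prize voucher is, the choice is independent of the prize location. Learning that locker 2 does not hold the prize voucher simply rules out that one location and leaves the remaining 3 lockers still equally likely by symmetry.
So P(the prize voucher in locker 1) = 1/3.

1/3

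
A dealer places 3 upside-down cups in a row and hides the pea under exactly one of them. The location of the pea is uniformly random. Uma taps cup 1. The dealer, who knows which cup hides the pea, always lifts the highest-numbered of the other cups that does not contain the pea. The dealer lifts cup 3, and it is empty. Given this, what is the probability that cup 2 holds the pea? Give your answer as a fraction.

Apply Bayes' rule, conditioning on where the pea actually is.
If it is under either of cups 1 and 2 (prior 1/3 each): cup 3 is the highest-numbered option available, probability 1; weight (1/3)·1 = 1/3 each.
If it is under cup 3 (prior 1/3): the dealer opened cup 3, so this case is ruled out; weight (1/3)·0 = 0.
The weights sum to 2/3.
So P(the pea under cup 2 | the dealer opened cup 3) = (1/3) / (2/3) = 1/2.

1/2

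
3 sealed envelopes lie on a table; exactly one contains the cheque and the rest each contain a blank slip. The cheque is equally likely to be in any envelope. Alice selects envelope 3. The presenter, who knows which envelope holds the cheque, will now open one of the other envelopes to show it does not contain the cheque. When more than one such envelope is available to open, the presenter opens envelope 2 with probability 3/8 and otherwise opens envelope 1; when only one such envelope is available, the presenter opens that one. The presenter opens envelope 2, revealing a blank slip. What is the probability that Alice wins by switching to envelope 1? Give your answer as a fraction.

Consider each possible location of the cheque in turn.
If it is in envelope 1 (prior 1/3): only envelope 2 is available, probability 1; weight (1/3)·1 = 1/3.
If it is in envelope 2 (prior 1/3): the presenter opened envelope 2, so this case is ruled out; weight (1/3)·0 = 0.
If it is in envelope 3 (prior 1/3): envelope 2 is available, opened with probability 3/8; weight (1/3)·(3/8) = 1/8.
The weights sum to 11/24.
So P(the cheque in envelope 1 | the presenter opened envelope 2) = (1/3) / (11/24) = 8/11.

8/11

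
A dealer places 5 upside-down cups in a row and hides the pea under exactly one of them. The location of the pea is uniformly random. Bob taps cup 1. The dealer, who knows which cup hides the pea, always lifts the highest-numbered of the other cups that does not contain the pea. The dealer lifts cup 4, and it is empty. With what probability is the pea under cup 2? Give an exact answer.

0

Consider each possible location of the pea in turn.
If it is under any of cups 1, 2, and 3 (prior 1/5 each): the dealer would have opened cup 5 instead, probability 0; weight (1/5)·0 = 0 each.
If it is under cup 4 (prior 1/5): the dealer opened cup 4, so this case is ruled out; weight (1/5)·0 = 0.
If it is under cup 5 (prior 1/5): cup 4 is the highest-numbered option available, probability 1; weight (1/5)·1 = 1/5.
The weights sum to 1/5.
So P(the pea under cup 2 | the dealer opened cup 4) = 0 / (1/5) = 0.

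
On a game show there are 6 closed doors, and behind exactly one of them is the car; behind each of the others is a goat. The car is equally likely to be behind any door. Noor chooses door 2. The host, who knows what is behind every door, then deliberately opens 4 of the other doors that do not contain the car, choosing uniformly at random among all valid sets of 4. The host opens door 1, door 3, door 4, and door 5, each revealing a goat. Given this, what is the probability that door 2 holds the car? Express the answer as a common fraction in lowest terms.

1/6

Apply Bayes' rule, conditioning on where the car actually is.
If it is behind any of doors 1, 3, 4, and 5 (prior 1/6 each): that door was opened and seen not to hold the prize — ruled out; weight (1/6)·0 = 0 each.
If it is behind door 2 (prior 1/6): the host has 5 equally likely choices, so probability 1/5; weight (1/6)·(1/5) = 1/30.
If it is behind door 6 (prior 1/6): the host has no choice, probability 1; weight (1/6)·1 = 1/6.
The weights sum to 1/5.
So P(the car behind door 2 | the host opened door 1, door 3, door 4, and door 5) = (1/30) / (1/5) = 1/6.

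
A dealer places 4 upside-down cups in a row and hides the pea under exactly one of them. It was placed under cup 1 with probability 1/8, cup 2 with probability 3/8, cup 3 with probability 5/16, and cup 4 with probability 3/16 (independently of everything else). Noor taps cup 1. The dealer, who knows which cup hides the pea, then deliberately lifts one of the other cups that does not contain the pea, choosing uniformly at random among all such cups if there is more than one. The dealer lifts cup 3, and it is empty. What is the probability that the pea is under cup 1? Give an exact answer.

4/31

Apply Bayes' rule, conditioning on where the pea actually is.
If it is under cup 1 (prior 1/8): the dealer has 3 equally likely choices, so probability 1/3; weight (1/8)·(1/3) = 1/24.
If it is under cup 2 (prior 3/8): the dealer has 2 equally likely choices, so probability 1/2; weight (3/8)·(1/2) = 3/16.
If it is under cup 3 (prior 5/16): the dealer opened cup 3, so this case is ruled out; weight (5/16)·0 = 0.
If it is under cup 4 (prior 3/16): the dealer has 2 equally likely choices, so probability 1/2; weight (3/16)·(1/2) = 3/32.
The weights sum to 31/96.
So P(the pea under cup 1 | the dealer opened cup 3) = (1/24) / (31/96) = 4/31.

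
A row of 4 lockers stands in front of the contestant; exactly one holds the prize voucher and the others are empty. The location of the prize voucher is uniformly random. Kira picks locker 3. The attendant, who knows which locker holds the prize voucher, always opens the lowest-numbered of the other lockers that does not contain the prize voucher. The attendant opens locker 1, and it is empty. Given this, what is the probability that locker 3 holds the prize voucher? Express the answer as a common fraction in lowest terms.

Condition on the true location of the prize voucher.
If it is in locker 1 (prior 1/4): the attendant opened locker 1, so this case is ruled out; weight (1/4)·0 = 0.
If it is in any of lockers 2, 3, and 4 (prior 1/4 each): locker 1 is the lowest-numbered option available, probability 1; weight (1/4)·1 = 1/4 each.
The weights sum to 3/4.
So P(the prize voucher in locker 3 | the attendant opened locker 1) = (1/4) / (3/4) = 1/3.

1/3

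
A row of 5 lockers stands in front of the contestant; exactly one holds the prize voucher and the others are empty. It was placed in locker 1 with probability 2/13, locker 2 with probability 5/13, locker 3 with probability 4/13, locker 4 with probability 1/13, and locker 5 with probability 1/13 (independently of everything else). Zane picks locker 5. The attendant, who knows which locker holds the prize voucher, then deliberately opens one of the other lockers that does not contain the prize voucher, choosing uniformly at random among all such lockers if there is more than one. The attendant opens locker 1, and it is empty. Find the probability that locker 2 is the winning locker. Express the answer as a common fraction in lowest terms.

20/43

Consider each possible location of the prize voucher in turn.
If it is in locker 1 (prior 2/13): the attendant opened locker 1, so this case is ruled out; weight (2/13)·0 = 0.
If it is in locker 2 (prior 5/13): the attendant has 3 equally likely choices, so probability 1/3; weight (5/13)·(1/3) = 5/39.
If it is in locker 3 (prior 4/13): the attendant has 3 equally likely choices, so probability 1/3; weight (4/13)·(1/3) = 4/39.
If it is in locker 4 (prior 1/13): the attendant has 3 equally likely choices, so probability 1/3; weight (1/13)·(1/3) = 1/39.
If it is in locker 5 (prior 1/13): the attendant has 4 equally likely choices, so probability 1/4; weight (1/13)·(1/4) = 1/52.
The weights sum to 43/156.
So P(the prize voucher in locker 2 | the attendant opened locker 1) = (5/39) / (43/156) = 20/43.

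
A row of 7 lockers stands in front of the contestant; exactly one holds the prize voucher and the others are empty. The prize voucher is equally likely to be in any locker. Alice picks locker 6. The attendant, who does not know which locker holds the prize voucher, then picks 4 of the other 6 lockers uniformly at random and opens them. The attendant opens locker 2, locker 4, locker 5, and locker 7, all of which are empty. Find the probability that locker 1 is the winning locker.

Condition on the true location of the prize voucher.
If it is in any of lockers 1, 3, and 6 (prior 1/7 each): the attendant picks exactly this set with probability 1/15 regardless, and none is the prize; weight (1/7)·(1/15) = 1/105 each.
If it is in any of lockers 2, 4, 5, and 7 (prior 1/7 each): that locker was opened and seen not to hold the prize — ruled out; weight (1/7)·0 = 0 each.
The weights sum to 1/35.
So P(the prize voucher in locker 1 | the attendant opened locker 2, locker 4, locker 5, and locker 7) = (1/105) / (1/35) = 1/3.

1/3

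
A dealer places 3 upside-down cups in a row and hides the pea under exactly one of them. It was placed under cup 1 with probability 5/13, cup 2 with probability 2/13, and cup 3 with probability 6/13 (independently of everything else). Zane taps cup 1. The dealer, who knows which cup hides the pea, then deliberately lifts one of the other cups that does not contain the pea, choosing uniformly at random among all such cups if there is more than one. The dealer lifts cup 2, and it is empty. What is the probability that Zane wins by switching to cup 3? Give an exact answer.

Consider each possible location of the pea in turn.
If it is under cup 1 (prior 5/13): the dealer has 2 equally likely choices, so probability 1/2; weight (5/13)·(1/2) = 5/26.
If it is under cup 2 (prior 2/13): the dealer opened cup 2, so this case is ruled out; weight (2/13)·0 = 0.
If it is under cup 3 (prior 6/13): the dealer has no choice, probability 1; weight (6/13)·1 = 6/13.
The weights sum to 17/26.
So P(the pea under cup 3 | the dealer opened cup 2) = (6/13) / (17/26) = 12/17.

12/17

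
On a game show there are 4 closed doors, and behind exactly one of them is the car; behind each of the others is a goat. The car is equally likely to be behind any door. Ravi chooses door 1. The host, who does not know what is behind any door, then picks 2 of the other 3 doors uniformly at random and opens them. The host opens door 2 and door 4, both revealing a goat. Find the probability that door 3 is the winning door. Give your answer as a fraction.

1/2

Consider each possible location of the car in turn.
If it is behind either of doors 1 and 3 (prior 1/4 each): the host picks exactly this set with probability 1/3 regardless, and none is the prize; weight (1/4)·(1/3) = 1/12 each.
If it is behind either of doors 2 and 4 (prior 1/4 each): that door was opened and seen not to hold the prize — ruled out; weight (1/4)·0 = 0 each.
The weights sum to 1/6.
So P(the car behind door 3 | the host opened door 2 and door 4) = (1/12) / (1/6) = 1/2.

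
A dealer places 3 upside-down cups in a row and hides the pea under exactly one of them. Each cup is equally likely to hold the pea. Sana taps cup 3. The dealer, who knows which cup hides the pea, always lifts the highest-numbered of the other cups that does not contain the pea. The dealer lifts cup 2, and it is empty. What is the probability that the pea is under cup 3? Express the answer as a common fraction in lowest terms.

Consider each possible location of the pea in turn.
If it is under either of cups 1 and 3 (prior 1/3 each): cup 2 is the highest-numbered option available, probability 1; weight (1/3)·1 = 1/3 each.
If it is under cup 2 (prior 1/3): the dealer opened cup 2, so this case is ruled out; weight (1/3)·0 = 0.
The weights sum to 2/3.
So P(the pea under cup 3 | the dealer opened cup 2) = (1/3) / (2/3) = 1/2.

1/2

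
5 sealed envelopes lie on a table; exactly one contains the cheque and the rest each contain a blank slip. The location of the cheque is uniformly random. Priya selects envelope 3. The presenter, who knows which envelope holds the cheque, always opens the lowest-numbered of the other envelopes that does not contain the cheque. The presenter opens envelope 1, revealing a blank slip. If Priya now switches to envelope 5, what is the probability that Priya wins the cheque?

1/4

Apply Bayes' rule, conditioning on where the cheque actually is.
If it is in envelope 1 (prior 1/5): the presenter opened envelope 1, so this case is ruled out; weight (1/5)·0 = 0.
If it is in any of envelopes 2, 3, 4, and 5 (prior 1/5 each): envelope 1 is the lowest-numbered option available, probability 1; weight (1/5)·1 = 1/5 each.
The weights sum to 4/5.
So P(the cheque in envelope 5 | the presenter opened envelope 1) = (1/5) / (4/5) = 1/4.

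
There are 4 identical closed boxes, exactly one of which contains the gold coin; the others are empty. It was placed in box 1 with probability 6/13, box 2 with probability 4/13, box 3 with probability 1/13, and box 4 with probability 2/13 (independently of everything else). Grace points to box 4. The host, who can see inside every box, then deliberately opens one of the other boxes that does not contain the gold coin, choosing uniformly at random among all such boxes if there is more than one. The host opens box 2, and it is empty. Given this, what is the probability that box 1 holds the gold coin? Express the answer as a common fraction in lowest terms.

Consider each possible location of the gold coin in turn.
If it is in box 1 (prior 6/13): the host has 2 equally likely choices, so probability 1/2; weight (6/13)·(1/2) = 3/13.
If it is in box 2 (prior 4/13): the host opened box 2, so this case is ruled out; weight (4/13)·0 = 0.
If it is in box 3 (prior 1/13): the host has 2 equally likely choices, so probability 1/2; weight (1/13)·(1/2) = 1/26.
If it is in box 4 (prior 2/13): the host has 3 equally likely choices, so probability 1/3; weight (2/13)·(1/3) = 2/39.
The weights sum to 25/78.
So P(the gold coin in box 1 | the host opened box 2) = (3/13) / (25/78) = 18/25.

18/25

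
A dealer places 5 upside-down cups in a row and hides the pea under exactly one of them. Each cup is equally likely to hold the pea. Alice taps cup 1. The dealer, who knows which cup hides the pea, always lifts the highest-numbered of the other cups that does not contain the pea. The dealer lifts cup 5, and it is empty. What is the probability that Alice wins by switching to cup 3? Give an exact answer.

Condition on the true location of the pea.
If it is under any of cups 1, 2, 3, and 4 (prior 1/5 each): cup 5 is the highest-numbered option available, probability 1; weight (1/5)·1 = 1/5 each.
If it is under cup 5 (prior 1/5): the dealer opened cup 5, so this case is ruled out; weight (1/5)·0 = 0.
The weights sum to 4/5.
So P(the pea under cup 3 | the dealer opened cup 5) = (1/5) / (4/5) = 1/4.

1/4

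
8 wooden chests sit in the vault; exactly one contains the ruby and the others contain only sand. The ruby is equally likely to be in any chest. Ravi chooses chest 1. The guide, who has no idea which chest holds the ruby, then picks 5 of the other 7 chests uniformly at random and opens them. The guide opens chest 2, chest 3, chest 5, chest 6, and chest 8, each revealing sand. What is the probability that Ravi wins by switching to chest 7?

1/3

Condition on the true location of the ruby.
If it is in any of chests 1, 4, and 7 (prior 1/8 each): the guide picks exactly this set with probability 1/21 regardless, and none is the prize; weight (1/8)·(1/21) = 1/168 each.
If it is in any of chests 2, 3, 5, 6, and 8 (prior 1/8 each): that chest was opened and seen not to hold the prize — ruled out; weight (1/8)·0 = 0 each.
The weights sum to 1/56.
So P(the ruby in chest 7 | the guide opened chest 2, chest 3, chest 5, chest 6, and chest 8) = (1/168) / (1/56) = 1/3.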